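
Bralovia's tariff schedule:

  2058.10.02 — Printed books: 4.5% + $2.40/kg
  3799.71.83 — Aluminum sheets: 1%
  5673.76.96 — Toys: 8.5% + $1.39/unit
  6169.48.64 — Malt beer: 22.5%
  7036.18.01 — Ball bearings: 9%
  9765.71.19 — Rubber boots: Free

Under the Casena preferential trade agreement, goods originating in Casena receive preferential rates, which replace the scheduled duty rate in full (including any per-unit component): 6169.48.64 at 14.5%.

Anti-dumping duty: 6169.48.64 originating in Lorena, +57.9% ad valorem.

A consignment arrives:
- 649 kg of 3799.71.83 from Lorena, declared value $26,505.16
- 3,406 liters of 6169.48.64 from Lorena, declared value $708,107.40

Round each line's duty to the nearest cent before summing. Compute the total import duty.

$569,583.40

Line 1 (3799.71.83, Lorena, 649 kg, $26,505.16):
Base rate for 3799.71.83 is 1%.
Duty = $26,505.16 × 1% = $265.05.
Line 2 (6169.48.64, Lorena, 3,406 liters, $708,107.40):
Base rate for 6169.48.64 is 22.5%.
6169.48.64 has an FTA preferential rate, but origin Lorena is not Casena; base rate stands.
Additional duty on 6169.48.64 from Lorena: +57.9%. Applied ad valorem rate: 22.5% + 57.9% = 80.4%.
Duty = $708,107.40 × 80.4% = $569,318.35.
Total = $265.05 + $569,318.35 = $569,583.40.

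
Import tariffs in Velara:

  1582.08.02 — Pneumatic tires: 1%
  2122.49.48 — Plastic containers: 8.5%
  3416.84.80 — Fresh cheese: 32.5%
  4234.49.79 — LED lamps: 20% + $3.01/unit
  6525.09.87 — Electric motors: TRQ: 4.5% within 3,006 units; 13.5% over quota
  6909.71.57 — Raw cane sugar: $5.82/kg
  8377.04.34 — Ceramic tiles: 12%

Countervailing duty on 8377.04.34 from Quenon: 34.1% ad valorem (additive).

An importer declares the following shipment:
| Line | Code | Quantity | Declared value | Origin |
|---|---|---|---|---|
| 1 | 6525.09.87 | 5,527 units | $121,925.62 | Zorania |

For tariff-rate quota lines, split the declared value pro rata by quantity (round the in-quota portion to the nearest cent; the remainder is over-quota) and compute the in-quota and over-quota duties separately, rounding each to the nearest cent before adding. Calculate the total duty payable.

$10,491.85

Line 1 (6525.09.87, Zorania, 5,527 units, $121,925.62):
Code 6525.09.87 is under a tariff-rate quota (threshold 3,006 units). In-quota: 3,006 units at 4.5%; over-quota: 2,521 units at 13.5%.
Pro-rata value split: in-quota = $121,925.62 × 3,006/5,527 = $66,312.36; over-quota = $121,925.62 − $66,312.36 = $55,613.26.
In-quota duty = $66,312.36 × 4.5% = $2,984.06. Over-quota duty = $55,613.26 × 13.5% = $7,507.79.
Line duty = $2,984.06 + $7,507.79 = $10,491.85.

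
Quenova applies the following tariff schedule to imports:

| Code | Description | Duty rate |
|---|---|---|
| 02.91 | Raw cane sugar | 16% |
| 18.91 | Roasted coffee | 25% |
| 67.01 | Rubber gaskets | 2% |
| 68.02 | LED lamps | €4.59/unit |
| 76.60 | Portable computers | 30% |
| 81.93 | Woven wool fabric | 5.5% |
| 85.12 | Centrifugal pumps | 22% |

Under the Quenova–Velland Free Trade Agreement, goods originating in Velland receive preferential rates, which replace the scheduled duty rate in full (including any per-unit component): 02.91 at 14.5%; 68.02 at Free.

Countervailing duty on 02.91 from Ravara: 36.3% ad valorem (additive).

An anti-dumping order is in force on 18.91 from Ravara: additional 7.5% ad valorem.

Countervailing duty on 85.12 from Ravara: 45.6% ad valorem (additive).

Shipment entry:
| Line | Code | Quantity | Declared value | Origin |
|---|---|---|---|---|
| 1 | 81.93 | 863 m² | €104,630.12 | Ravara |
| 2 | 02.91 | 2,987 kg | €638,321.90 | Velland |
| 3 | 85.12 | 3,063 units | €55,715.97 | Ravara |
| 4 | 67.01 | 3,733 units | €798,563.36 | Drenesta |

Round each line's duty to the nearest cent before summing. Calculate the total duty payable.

€151,946.61

Line 1 (81.93, Ravara, 863 m², €104,630.12):
Base rate for 81.93 is 5.5%.
Duty = €104,630.12 × 5.5% = €5,754.66.
Line 2 (02.91, Velland, 2,987 kg, €638,321.90):
Base rate for 02.91 is 16%.
Origin Velland qualifies under the Quenova–Velland agreement and 02.91 is covered: preferential rate 14.5% applies instead.
The additional-duty order on 02.91 targets Ravara, not Velland; it does not apply.
Duty = €638,321.90 × 14.5% = €92,556.68.
Line 3 (85.12, Ravara, 3,063 units, €55,715.97):
Base rate for 85.12 is 22%.
Additional duty on 85.12 from Ravara: +45.6%. Applied ad valorem rate: 22% + 45.6% = 67.6%.
Duty = €55,715.97 × 67.6% = €37,664.00.
Line 4 (67.01, Drenesta, 3,733 units, €798,563.36):
Base rate for 67.01 is 2%.
Duty = €798,563.36 × 2% = €15,971.27.
Total = €5,754.66 + €92,556.68 + €37,664.00 + €15,971.27 = €151,946.61.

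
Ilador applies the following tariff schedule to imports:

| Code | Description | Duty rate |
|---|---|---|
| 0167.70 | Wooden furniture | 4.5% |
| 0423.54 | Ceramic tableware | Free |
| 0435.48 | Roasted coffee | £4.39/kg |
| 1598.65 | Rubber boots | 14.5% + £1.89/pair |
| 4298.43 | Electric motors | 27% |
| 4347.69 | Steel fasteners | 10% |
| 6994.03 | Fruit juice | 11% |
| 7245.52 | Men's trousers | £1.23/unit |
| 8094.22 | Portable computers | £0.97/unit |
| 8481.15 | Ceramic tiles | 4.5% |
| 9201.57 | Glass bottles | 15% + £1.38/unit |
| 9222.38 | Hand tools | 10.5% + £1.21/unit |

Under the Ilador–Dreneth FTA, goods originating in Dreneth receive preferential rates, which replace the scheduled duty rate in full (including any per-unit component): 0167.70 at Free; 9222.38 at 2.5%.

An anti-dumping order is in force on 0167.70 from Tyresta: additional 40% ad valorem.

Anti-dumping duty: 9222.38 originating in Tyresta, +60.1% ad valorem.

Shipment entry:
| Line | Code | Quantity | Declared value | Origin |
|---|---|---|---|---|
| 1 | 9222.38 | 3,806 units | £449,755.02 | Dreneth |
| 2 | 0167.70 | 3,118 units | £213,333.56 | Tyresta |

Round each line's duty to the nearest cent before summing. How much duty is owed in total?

Line 1 (9222.38, Dreneth, 3,806 units, £449,755.02):
Base rate for 9222.38 is 10.5% + £1.21/unit.
Origin Dreneth qualifies under the Ilador–Dreneth agreement and 9222.38 is covered: preferential rate 2.5% applies instead.
The additional-duty order on 9222.38 targets Tyresta, not Dreneth; it does not apply.
Duty = £449,755.02 × 2.5% = £11,243.88.
Line 2 (0167.70, Tyresta, 3,118 units, £213,333.56):
Base rate for 0167.70 is 4.5%.
0167.70 has an FTA preferential rate, but origin Tyresta is not Dreneth; base rate stands.
Additional duty on 0167.70 from Tyresta: +40%. Applied ad valorem rate: 4.5% + 40% = 44.5%.
Duty = £213,333.56 × 44.5% = £94,933.43.
Total = £11,243.88 + £94,933.43 = £106,177.31.

£106,177.31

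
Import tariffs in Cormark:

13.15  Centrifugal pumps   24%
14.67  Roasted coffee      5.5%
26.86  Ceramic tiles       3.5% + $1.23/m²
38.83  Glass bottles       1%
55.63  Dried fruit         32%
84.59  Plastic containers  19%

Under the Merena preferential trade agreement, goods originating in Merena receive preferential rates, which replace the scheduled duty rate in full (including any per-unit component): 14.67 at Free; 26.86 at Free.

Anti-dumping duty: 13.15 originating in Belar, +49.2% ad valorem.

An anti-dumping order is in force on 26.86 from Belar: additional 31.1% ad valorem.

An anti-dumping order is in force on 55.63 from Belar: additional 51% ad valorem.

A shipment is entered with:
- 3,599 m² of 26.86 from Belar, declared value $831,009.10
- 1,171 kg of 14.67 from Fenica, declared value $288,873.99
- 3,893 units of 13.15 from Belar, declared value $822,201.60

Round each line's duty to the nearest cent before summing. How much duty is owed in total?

$909,695.56

Line 1 (26.86, Belar, 3,599 m², $831,009.10):
Base rate for 26.86 is 3.5% + $1.23/m².
26.86 has an FTA preferential rate, but origin Belar is not Merena; base rate stands.
Additional duty on 26.86 from Belar: +31.1%. Applied ad valorem rate: 3.5% + 31.1% = 34.6%.
Duty = $831,009.10 × 34.6% + 3,599 × $1.23 = $291,955.92.
Line 2 (14.67, Fenica, 1,171 kg, $288,873.99):
Base rate for 14.67 is 5.5%.
14.67 has an FTA preferential rate, but origin Fenica is not Merena; base rate stands.
Duty = $288,873.99 × 5.5% = $15,888.07.
Line 3 (13.15, Belar, 3,893 units, $822,201.60):
Base rate for 13.15 is 24%.
Additional duty on 13.15 from Belar: +49.2%. Applied ad valorem rate: 24% + 49.2% = 73.2%.
Duty = $822,201.60 × 73.2% = $601,851.57.
Total = $291,955.92 + $15,888.07 + $601,851.57 = $909,695.56.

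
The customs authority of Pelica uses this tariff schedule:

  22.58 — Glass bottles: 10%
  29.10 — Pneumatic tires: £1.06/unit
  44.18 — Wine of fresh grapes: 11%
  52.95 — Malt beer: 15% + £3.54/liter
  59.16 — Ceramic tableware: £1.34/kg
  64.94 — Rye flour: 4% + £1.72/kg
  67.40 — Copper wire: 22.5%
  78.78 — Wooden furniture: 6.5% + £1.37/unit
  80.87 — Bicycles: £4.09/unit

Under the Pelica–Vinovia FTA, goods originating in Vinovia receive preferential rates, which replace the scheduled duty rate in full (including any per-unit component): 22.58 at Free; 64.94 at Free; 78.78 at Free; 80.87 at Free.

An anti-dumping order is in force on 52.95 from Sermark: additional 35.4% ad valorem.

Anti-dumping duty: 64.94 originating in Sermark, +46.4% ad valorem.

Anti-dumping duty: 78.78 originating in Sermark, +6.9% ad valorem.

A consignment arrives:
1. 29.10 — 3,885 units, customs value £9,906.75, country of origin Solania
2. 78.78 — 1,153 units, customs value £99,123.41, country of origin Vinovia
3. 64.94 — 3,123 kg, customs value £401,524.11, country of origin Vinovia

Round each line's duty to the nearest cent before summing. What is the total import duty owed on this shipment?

£4,118.10

Line 1 (29.10, Solania, 3,885 units, £9,906.75):
Base rate for 29.10 is £1.06/unit.
Duty = 3,885 × £1.06 = £4,118.10.
Line 2 (78.78, Vinovia, 1,153 units, £99,123.41):
Base rate for 78.78 is 6.5% + £1.37/unit.
Origin Vinovia qualifies under the Pelica–Vinovia agreement and 78.78 is covered: preferential rate Free applies instead.
The additional-duty order on 78.78 targets Sermark, not Vinovia; it does not apply.
Duty = £99,123.41 × 0% = £0.00.
Line 3 (64.94, Vinovia, 3,123 kg, £401,524.11):
Base rate for 64.94 is 4% + £1.72/kg.
Origin Vinovia qualifies under the Pelica–Vinovia agreement and 64.94 is covered: preferential rate Free applies instead.
The additional-duty order on 64.94 targets Sermark, not Vinovia; it does not apply.
Duty = £401,524.11 × 0% = £0.00.
Total = £4,118.10 + £0.00 + £0.00 = £4,118.10.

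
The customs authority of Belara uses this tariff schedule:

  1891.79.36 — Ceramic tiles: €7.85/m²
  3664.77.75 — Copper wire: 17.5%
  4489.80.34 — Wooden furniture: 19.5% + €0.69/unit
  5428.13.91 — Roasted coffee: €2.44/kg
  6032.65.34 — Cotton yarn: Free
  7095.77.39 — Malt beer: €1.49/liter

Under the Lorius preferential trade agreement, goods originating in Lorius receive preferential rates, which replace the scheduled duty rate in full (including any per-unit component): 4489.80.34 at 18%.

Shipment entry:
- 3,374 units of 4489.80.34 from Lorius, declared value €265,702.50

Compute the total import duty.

Line 1 (4489.80.34, Lorius, 3,374 units, €265,702.50):
Base rate for 4489.80.34 is 19.5% + €0.69/unit.
Origin Lorius qualifies under the Belara–Lorius agreement and 4489.80.34 is covered: preferential rate 18% applies instead.
Duty = €265,702.50 × 18% = €47,826.45.

€47,826.45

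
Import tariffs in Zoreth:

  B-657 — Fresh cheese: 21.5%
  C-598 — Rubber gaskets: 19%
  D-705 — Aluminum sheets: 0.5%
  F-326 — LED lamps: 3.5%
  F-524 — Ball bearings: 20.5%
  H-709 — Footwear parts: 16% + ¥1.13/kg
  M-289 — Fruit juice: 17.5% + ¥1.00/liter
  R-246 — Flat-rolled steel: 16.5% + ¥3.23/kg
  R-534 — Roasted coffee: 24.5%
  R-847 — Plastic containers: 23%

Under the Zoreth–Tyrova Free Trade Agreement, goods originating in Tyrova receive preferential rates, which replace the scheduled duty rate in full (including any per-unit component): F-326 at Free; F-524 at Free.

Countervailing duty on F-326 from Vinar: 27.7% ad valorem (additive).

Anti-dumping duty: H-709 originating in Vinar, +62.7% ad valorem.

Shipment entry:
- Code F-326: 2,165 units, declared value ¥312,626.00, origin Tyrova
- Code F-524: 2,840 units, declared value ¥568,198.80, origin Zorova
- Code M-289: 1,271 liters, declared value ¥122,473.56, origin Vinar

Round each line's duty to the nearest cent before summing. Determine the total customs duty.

¥139,184.62

Line 1 (F-326, Tyrova, 2,165 units, ¥312,626.00):
Base rate for F-326 is 3.5%.
Origin Tyrova qualifies under the Zoreth–Tyrova agreement and F-326 is covered: preferential rate Free applies instead.
The additional-duty order on F-326 targets Vinar, not Tyrova; it does not apply.
Duty = ¥312,626.00 × 0% = ¥0.00.
Line 2 (F-524, Zorova, 2,840 units, ¥568,198.80):
Base rate for F-524 is 20.5%.
F-524 has an FTA preferential rate, but origin Zorova is not Tyrova; base rate stands.
Duty = ¥568,198.80 × 20.5% = ¥116,480.75.
Line 3 (M-289, Vinar, 1,271 liters, ¥122,473.56):
Base rate for M-289 is 17.5% + ¥1.00/liter.
Duty = ¥122,473.56 × 17.5% + 1,271 × ¥1.00 = ¥22,703.87.
Total = ¥0.00 + ¥116,480.75 + ¥22,703.87 = ¥139,184.62.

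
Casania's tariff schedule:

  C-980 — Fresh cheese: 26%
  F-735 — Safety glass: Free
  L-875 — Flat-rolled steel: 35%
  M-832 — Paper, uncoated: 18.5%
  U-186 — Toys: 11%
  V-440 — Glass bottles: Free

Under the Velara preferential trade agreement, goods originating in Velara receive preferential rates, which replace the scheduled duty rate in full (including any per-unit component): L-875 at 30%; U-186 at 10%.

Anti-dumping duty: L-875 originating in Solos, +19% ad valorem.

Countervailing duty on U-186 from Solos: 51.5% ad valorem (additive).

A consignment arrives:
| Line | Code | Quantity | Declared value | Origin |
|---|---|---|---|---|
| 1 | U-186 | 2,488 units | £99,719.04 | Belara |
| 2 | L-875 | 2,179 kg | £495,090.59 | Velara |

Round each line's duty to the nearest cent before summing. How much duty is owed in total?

Line 1 (U-186, Belara, 2,488 units, £99,719.04):
Base rate for U-186 is 11%.
U-186 has an FTA preferential rate, but origin Belara is not Velara; base rate stands.
The additional-duty order on U-186 targets Solos, not Belara; it does not apply.
Duty = £99,719.04 × 11% = £10,969.09.
Line 2 (L-875, Velara, 2,179 kg, £495,090.59):
Base rate for L-875 is 35%.
Origin Velara qualifies under the Casania–Velara agreement and L-875 is covered: preferential rate 30% applies instead.
The additional-duty order on L-875 targets Solos, not Velara; it does not apply.
Duty = £495,090.59 × 30% = £148,527.18.
Total = £10,969.09 + £148,527.18 = £159,496.27.

£159,496.27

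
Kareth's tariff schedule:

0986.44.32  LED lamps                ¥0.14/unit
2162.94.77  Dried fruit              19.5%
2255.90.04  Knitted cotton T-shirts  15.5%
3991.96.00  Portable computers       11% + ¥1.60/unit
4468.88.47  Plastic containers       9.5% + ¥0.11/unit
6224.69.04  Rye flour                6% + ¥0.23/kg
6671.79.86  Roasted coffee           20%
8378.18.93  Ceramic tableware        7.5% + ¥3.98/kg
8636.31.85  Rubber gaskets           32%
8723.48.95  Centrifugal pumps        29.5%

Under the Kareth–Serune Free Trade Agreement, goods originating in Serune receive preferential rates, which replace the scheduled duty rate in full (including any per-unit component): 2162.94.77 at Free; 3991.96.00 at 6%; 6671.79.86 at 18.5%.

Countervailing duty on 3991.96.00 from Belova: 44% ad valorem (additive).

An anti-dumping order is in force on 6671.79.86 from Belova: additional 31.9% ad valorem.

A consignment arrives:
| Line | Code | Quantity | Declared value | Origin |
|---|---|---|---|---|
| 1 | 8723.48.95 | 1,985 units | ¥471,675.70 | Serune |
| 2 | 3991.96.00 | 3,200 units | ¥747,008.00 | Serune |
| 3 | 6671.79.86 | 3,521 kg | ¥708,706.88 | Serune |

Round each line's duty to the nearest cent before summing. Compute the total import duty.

¥315,075.58

Line 1 (8723.48.95, Serune, 1,985 units, ¥471,675.70):
Base rate for 8723.48.95 is 29.5%.
Origin Serune is the FTA partner but 8723.48.95 is not on the preference list; base rate stands.
Duty = ¥471,675.70 × 29.5% = ¥139,144.33.
Line 2 (3991.96.00, Serune, 3,200 units, ¥747,008.00):
Base rate for 3991.96.00 is 11% + ¥1.60/unit.
Origin Serune qualifies under the Kareth–Serune agreement and 3991.96.00 is covered: preferential rate 6% applies instead.
The additional-duty order on 3991.96.00 targets Belova, not Serune; it does not apply.
Duty = ¥747,008.00 × 6% = ¥44,820.48.
Line 3 (6671.79.86, Serune, 3,521 kg, ¥708,706.88):
Base rate for 6671.79.86 is 20%.
Origin Serune qualifies under the Kareth–Serune agreement and 6671.79.86 is covered: preferential rate 18.5% applies instead.
The additional-duty order on 6671.79.86 targets Belova, not Serune; it does not apply.
Duty = ¥708,706.88 × 18.5% = ¥131,110.77.
Total = ¥139,144.33 + ¥44,820.48 + ¥131,110.77 = ¥315,075.58.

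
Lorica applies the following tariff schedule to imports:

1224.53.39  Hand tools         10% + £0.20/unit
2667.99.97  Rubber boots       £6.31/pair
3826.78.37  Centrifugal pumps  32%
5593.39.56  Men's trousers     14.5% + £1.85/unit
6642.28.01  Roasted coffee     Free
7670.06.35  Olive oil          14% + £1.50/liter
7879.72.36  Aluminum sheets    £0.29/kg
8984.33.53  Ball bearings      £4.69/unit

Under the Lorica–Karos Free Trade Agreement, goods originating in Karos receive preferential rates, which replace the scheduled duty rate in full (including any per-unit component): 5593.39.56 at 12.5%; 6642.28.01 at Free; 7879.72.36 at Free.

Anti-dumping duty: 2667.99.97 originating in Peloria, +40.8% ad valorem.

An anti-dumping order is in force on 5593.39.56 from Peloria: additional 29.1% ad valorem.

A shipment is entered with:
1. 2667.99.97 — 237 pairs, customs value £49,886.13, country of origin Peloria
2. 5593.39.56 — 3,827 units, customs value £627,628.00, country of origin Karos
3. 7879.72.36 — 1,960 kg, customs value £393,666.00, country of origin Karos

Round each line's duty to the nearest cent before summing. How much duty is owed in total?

£100,302.51

Line 1 (2667.99.97, Peloria, 237 pairs, £49,886.13):
Base rate for 2667.99.97 is £6.31/pair.
Additional duty on 2667.99.97 from Peloria: +40.8% ad valorem. Applied ad valorem rate = 40.8%.
Duty = £49,886.13 × 40.8% + 237 × £6.31 = £21,849.01.
Line 2 (5593.39.56, Karos, 3,827 units, £627,628.00):
Base rate for 5593.39.56 is 14.5% + £1.85/unit.
Origin Karos qualifies under the Lorica–Karos agreement and 5593.39.56 is covered: preferential rate 12.5% applies instead.
The additional-duty order on 5593.39.56 targets Peloria, not Karos; it does not apply.
Duty = £627,628.00 × 12.5% = £78,453.50.
Line 3 (7879.72.36, Karos, 1,960 kg, £393,666.00):
Base rate for 7879.72.36 is £0.29/kg.
Origin Karos qualifies under the Lorica–Karos agreement and 7879.72.36 is covered: preferential rate Free applies instead.
Duty = £393,666.00 × 0% = £0.00.
Total = £21,849.01 + £78,453.50 + £0.00 = £100,302.51.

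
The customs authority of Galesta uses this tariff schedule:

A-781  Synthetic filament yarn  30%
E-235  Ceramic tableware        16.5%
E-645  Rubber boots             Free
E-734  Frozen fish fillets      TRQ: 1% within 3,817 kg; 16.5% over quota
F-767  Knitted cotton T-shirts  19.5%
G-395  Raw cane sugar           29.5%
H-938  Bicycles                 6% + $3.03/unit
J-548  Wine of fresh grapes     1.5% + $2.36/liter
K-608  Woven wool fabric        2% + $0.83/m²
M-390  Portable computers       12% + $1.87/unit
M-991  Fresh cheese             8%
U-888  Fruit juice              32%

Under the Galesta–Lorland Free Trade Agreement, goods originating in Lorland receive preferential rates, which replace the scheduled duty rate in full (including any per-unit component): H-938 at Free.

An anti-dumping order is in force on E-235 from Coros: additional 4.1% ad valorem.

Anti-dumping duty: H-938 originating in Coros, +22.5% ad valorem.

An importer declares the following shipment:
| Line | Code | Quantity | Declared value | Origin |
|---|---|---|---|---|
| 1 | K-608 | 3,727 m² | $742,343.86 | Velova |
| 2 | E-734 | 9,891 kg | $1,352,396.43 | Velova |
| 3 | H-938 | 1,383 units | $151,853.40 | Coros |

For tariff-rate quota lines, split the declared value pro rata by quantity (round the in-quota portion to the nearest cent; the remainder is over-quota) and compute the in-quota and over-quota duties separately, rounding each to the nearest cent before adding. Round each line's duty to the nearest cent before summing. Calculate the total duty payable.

Line 1 (K-608, Velova, 3,727 m², $742,343.86):
Base rate for K-608 is 2% + $0.83/m².
Duty = $742,343.86 × 2% + 3,727 × $0.83 = $17,940.29.
Line 2 (E-734, Velova, 9,891 kg, $1,352,396.43):
Code E-734 is under a tariff-rate quota (threshold 3,817 kg). In-quota: 3,817 kg at 1%; over-quota: 6,074 kg at 16.5%.
Pro-rata value split: in-quota = $1,352,396.43 × 3,817/9,891 = $521,898.41; over-quota = $1,352,396.43 − $521,898.41 = $830,498.02.
In-quota duty = $521,898.41 × 1% = $5,218.98. Over-quota duty = $830,498.02 × 16.5% = $137,032.17.
Line duty = $5,218.98 + $137,032.17 = $142,251.15.
Line 3 (H-938, Coros, 1,383 units, $151,853.40):
Base rate for H-938 is 6% + $3.03/unit.
H-938 has an FTA preferential rate, but origin Coros is not Lorland; base rate stands.
Additional duty on H-938 from Coros: +22.5%. Applied ad valorem rate: 6% + 22.5% = 28.5%.
Duty = $151,853.40 × 28.5% + 1,383 × $3.03 = $47,468.71.
Total = $17,940.29 + $142,251.15 + $47,468.71 = $207,660.15.

$207,660.15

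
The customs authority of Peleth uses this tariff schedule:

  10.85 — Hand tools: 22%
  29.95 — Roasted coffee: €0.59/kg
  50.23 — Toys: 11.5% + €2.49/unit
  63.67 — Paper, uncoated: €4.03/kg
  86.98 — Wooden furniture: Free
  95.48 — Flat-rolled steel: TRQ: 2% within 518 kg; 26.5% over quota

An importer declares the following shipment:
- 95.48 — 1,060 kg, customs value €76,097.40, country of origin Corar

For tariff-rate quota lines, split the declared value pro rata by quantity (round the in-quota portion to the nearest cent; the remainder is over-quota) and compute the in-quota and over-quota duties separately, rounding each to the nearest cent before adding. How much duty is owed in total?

€11,054.94

Line 1 (95.48, Corar, 1,060 kg, €76,097.40):
Code 95.48 is under a tariff-rate quota (threshold 518 kg). In-quota: 518 kg at 2%; over-quota: 542 kg at 26.5%.
Pro-rata value split: in-quota = €76,097.40 × 518/1,060 = €37,187.22; over-quota = €76,097.40 − €37,187.22 = €38,910.18.
In-quota duty = €37,187.22 × 2% = €743.74. Over-quota duty = €38,910.18 × 26.5% = €10,311.20.
Line duty = €743.74 + €10,311.20 = €11,054.94.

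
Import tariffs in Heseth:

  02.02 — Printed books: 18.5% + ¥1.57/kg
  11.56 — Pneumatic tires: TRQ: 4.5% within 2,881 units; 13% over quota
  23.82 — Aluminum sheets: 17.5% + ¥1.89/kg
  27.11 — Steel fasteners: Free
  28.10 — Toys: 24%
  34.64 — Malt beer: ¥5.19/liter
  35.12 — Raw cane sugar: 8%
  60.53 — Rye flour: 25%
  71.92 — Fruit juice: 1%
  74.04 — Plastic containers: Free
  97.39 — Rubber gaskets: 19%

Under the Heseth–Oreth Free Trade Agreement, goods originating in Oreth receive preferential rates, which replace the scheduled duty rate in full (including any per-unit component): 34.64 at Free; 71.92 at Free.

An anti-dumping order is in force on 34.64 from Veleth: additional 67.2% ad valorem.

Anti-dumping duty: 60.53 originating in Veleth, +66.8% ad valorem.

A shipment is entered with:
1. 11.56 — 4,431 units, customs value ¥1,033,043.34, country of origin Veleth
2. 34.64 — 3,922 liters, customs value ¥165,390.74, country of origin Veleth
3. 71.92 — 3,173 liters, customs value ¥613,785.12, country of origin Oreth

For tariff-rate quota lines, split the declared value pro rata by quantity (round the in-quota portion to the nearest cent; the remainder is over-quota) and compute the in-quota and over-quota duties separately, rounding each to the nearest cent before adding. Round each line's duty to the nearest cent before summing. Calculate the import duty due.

¥208,700.91

Line 1 (11.56, Veleth, 4,431 units, ¥1,033,043.34):
Code 11.56 is under a tariff-rate quota (threshold 2,881 units). In-quota: 2,881 units at 4.5%; over-quota: 1,550 units at 13%.
Pro-rata value split: in-quota = ¥1,033,043.34 × 2,881/4,431 = ¥671,676.34; over-quota = ¥1,033,043.34 − ¥671,676.34 = ¥361,367.00.
In-quota duty = ¥671,676.34 × 4.5% = ¥30,225.44. Over-quota duty = ¥361,367.00 × 13% = ¥46,977.71.
Line duty = ¥30,225.44 + ¥46,977.71 = ¥77,203.15.
Line 2 (34.64, Veleth, 3,922 liters, ¥165,390.74):
Base rate for 34.64 is ¥5.19/liter.
34.64 has an FTA preferential rate, but origin Veleth is not Oreth; base rate stands.
Additional duty on 34.64 from Veleth: +67.2% ad valorem. Applied ad valorem rate = 67.2%.
Duty = ¥165,390.74 × 67.2% + 3,922 × ¥5.19 = ¥131,497.76.
Line 3 (71.92, Oreth, 3,173 liters, ¥613,785.12):
Base rate for 71.92 is 1%.
Origin Oreth qualifies under the Heseth–Oreth agreement and 71.92 is covered: preferential rate Free applies instead.
Duty = ¥613,785.12 × 0% = ¥0.00.
Total = ¥77,203.15 + ¥131,497.76 + ¥0.00 = ¥208,700.91.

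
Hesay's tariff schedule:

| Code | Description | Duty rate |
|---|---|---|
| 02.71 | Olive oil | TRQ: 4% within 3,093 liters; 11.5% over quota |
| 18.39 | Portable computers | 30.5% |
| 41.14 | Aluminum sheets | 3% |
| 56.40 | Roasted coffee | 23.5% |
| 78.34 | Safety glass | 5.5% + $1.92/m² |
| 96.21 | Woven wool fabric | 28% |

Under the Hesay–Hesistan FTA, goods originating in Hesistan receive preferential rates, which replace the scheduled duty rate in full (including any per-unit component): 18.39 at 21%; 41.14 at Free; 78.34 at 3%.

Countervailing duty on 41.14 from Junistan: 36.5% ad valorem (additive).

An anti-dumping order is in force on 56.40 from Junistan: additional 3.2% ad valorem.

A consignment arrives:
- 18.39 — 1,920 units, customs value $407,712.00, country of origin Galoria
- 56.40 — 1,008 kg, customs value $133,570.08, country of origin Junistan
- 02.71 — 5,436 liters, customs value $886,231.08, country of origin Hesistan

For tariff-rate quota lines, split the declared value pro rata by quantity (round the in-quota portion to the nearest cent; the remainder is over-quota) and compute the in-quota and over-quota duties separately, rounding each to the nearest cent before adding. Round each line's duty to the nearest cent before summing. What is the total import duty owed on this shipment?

$224,113.06

Line 1 (18.39, Galoria, 1,920 units, $407,712.00):
Base rate for 18.39 is 30.5%.
18.39 has an FTA preferential rate, but origin Galoria is not Hesistan; base rate stands.
Duty = $407,712.00 × 30.5% = $124,352.16.
Line 2 (56.40, Junistan, 1,008 kg, $133,570.08):
Base rate for 56.40 is 23.5%.
Additional duty on 56.40 from Junistan: +3.2%. Applied ad valorem rate: 23.5% + 3.2% = 26.7%.
Duty = $133,570.08 × 26.7% = $35,663.21.
Line 3 (02.71, Hesistan, 5,436 liters, $886,231.08):
Code 02.71 is under a tariff-rate quota (threshold 3,093 liters). In-quota: 3,093 liters at 4%; over-quota: 2,343 liters at 11.5%.
Pro-rata value split: in-quota = $886,231.08 × 3,093/5,436 = $504,251.79; over-quota = $886,231.08 − $504,251.79 = $381,979.29.
In-quota duty = $504,251.79 × 4% = $20,170.07. Over-quota duty = $381,979.29 × 11.5% = $43,927.62.
Line duty = $20,170.07 + $43,927.62 = $64,097.69.
Total = $124,352.16 + $35,663.21 + $64,097.69 = $224,113.06.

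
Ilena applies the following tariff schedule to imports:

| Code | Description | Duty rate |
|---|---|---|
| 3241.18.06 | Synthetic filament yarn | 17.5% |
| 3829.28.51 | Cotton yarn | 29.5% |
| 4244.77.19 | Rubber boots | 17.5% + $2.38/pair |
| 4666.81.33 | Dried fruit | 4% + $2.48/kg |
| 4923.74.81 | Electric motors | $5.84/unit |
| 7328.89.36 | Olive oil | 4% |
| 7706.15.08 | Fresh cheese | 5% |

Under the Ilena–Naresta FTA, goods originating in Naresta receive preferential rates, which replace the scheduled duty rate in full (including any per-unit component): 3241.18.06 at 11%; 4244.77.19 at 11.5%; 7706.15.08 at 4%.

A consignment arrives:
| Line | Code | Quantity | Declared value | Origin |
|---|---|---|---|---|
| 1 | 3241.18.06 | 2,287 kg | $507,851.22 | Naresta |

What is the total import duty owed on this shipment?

Line 1 (3241.18.06, Naresta, 2,287 kg, $507,851.22):
Base rate for 3241.18.06 is 17.5%.
Origin Naresta qualifies under the Ilena–Naresta agreement and 3241.18.06 is covered: preferential rate 11% applies instead.
Duty = $507,851.22 × 11% = $55,863.63.

$55,863.63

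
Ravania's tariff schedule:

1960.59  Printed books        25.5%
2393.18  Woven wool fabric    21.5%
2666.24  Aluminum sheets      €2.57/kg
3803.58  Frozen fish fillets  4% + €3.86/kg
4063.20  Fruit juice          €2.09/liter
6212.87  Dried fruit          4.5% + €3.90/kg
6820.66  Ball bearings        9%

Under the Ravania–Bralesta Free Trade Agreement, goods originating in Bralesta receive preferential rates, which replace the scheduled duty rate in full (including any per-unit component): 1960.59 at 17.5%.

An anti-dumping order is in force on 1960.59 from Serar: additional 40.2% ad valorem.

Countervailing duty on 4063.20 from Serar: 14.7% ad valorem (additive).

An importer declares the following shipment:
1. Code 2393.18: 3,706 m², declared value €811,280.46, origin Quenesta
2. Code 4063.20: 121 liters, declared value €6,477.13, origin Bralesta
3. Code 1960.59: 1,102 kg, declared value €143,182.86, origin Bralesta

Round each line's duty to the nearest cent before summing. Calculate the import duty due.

Line 1 (2393.18, Quenesta, 3,706 m², €811,280.46):
Base rate for 2393.18 is 21.5%.
Duty = €811,280.46 × 21.5% = €174,425.30.
Line 2 (4063.20, Bralesta, 121 liters, €6,477.13):
Base rate for 4063.20 is €2.09/liter.
Origin Bralesta is the FTA partner but 4063.20 is not on the preference list; base rate stands.
The additional-duty order on 4063.20 targets Serar, not Bralesta; it does not apply.
Duty = 121 × €2.09 = €252.89.
Line 3 (1960.59, Bralesta, 1,102 kg, €143,182.86):
Base rate for 1960.59 is 25.5%.
Origin Bralesta qualifies under the Ravania–Bralesta agreement and 1960.59 is covered: preferential rate 17.5% applies instead.
The additional-duty order on 1960.59 targets Serar, not Bralesta; it does not apply.
Duty = €143,182.86 × 17.5% = €25,057.00.
Total = €174,425.30 + €252.89 + €25,057.00 = €199,735.19.

€199,735.19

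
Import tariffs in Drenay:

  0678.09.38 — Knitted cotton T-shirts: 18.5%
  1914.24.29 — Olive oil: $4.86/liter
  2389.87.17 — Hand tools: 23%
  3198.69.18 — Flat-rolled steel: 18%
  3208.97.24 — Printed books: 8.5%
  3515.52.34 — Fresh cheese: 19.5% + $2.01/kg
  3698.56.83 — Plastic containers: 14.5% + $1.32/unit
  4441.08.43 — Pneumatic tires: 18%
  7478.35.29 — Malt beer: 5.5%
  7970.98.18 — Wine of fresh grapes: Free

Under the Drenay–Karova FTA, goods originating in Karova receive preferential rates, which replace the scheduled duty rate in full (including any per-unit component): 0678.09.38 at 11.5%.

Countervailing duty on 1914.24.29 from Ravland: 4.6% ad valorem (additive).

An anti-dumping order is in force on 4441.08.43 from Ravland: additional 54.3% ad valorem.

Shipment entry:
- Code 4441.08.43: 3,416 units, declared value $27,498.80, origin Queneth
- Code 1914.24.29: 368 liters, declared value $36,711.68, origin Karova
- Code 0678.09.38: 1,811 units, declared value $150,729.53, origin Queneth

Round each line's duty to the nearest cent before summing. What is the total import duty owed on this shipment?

$34,623.22

Line 1 (4441.08.43, Queneth, 3,416 units, $27,498.80):
Base rate for 4441.08.43 is 18%.
The additional-duty order on 4441.08.43 targets Ravland, not Queneth; it does not apply.
Duty = $27,498.80 × 18% = $4,949.78.
Line 2 (1914.24.29, Karova, 368 liters, $36,711.68):
Base rate for 1914.24.29 is $4.86/liter.
Origin Karova is the FTA partner but 1914.24.29 is not on the preference list; base rate stands.
The additional-duty order on 1914.24.29 targets Ravland, not Karova; it does not apply.
Duty = 368 × $4.86 = $1,788.48.
Line 3 (0678.09.38, Queneth, 1,811 units, $150,729.53):
Base rate for 0678.09.38 is 18.5%.
0678.09.38 has an FTA preferential rate, but origin Queneth is not Karova; base rate stands.
Duty = $150,729.53 × 18.5% = $27,884.96.
Total = $4,949.78 + $1,788.48 + $27,884.96 = $34,623.22.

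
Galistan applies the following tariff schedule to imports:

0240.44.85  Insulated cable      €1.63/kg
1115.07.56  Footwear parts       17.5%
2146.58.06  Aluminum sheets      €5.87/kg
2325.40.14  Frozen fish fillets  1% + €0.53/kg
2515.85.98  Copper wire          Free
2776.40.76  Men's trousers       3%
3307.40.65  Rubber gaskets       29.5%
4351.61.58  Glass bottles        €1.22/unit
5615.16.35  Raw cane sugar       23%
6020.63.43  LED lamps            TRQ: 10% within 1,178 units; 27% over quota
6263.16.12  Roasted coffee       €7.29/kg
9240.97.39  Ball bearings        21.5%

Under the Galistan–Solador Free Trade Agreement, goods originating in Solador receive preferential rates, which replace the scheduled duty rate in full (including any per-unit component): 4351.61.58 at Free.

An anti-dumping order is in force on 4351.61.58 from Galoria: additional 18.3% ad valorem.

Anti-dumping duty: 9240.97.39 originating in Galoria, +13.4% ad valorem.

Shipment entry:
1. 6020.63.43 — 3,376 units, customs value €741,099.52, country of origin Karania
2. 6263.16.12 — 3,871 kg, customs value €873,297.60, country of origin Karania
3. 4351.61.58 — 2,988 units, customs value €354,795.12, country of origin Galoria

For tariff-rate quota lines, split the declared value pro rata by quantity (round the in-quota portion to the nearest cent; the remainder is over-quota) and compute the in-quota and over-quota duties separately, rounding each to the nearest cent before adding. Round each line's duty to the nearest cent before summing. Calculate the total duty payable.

€252,928.26

Line 1 (6020.63.43, Karania, 3,376 units, €741,099.52):
Code 6020.63.43 is under a tariff-rate quota (threshold 1,178 units). In-quota: 1,178 units at 10%; over-quota: 2,198 units at 27%.
Pro-rata value split: in-quota = €741,099.52 × 1,178/3,376 = €258,594.56; over-quota = €741,099.52 − €258,594.56 = €482,504.96.
In-quota duty = €258,594.56 × 10% = €25,859.46. Over-quota duty = €482,504.96 × 27% = €130,276.34.
Line duty = €25,859.46 + €130,276.34 = €156,135.80.
Line 2 (6263.16.12, Karania, 3,871 kg, €873,297.60):
Base rate for 6263.16.12 is €7.29/kg.
Duty = 3,871 × €7.29 = €28,219.59.
Line 3 (4351.61.58, Galoria, 2,988 units, €354,795.12):
Base rate for 4351.61.58 is €1.22/unit.
4351.61.58 has an FTA preferential rate, but origin Galoria is not Solador; base rate stands.
Additional duty on 4351.61.58 from Galoria: +18.3% ad valorem. Applied ad valorem rate = 18.3%.
Duty = €354,795.12 × 18.3% + 2,988 × €1.22 = €68,572.87.
Total = €156,135.80 + €28,219.59 + €68,572.87 = €252,928.26.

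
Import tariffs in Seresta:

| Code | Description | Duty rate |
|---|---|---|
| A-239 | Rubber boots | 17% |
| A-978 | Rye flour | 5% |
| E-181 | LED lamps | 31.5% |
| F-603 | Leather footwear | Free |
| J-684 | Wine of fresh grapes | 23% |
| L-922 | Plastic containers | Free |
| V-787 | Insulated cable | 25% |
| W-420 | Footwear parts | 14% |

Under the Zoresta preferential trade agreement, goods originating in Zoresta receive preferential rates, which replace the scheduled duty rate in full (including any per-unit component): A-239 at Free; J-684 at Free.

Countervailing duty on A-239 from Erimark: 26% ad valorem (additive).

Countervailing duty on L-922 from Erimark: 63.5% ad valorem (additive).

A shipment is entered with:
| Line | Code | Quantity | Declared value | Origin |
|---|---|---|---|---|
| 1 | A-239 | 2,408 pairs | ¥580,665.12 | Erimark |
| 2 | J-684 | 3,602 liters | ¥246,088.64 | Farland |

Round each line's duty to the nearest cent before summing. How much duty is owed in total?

¥306,286.39

Line 1 (A-239, Erimark, 2,408 pairs, ¥580,665.12):
Base rate for A-239 is 17%.
A-239 has an FTA preferential rate, but origin Erimark is not Zoresta; base rate stands.
Additional duty on A-239 from Erimark: +26%. Applied ad valorem rate: 17% + 26% = 43%.
Duty = ¥580,665.12 × 43% = ¥249,686.00.
Line 2 (J-684, Farland, 3,602 liters, ¥246,088.64):
Base rate for J-684 is 23%.
J-684 has an FTA preferential rate, but origin Farland is not Zoresta; base rate stands.
Duty = ¥246,088.64 × 23% = ¥56,600.39.
Total = ¥249,686.00 + ¥56,600.39 = ¥306,286.39.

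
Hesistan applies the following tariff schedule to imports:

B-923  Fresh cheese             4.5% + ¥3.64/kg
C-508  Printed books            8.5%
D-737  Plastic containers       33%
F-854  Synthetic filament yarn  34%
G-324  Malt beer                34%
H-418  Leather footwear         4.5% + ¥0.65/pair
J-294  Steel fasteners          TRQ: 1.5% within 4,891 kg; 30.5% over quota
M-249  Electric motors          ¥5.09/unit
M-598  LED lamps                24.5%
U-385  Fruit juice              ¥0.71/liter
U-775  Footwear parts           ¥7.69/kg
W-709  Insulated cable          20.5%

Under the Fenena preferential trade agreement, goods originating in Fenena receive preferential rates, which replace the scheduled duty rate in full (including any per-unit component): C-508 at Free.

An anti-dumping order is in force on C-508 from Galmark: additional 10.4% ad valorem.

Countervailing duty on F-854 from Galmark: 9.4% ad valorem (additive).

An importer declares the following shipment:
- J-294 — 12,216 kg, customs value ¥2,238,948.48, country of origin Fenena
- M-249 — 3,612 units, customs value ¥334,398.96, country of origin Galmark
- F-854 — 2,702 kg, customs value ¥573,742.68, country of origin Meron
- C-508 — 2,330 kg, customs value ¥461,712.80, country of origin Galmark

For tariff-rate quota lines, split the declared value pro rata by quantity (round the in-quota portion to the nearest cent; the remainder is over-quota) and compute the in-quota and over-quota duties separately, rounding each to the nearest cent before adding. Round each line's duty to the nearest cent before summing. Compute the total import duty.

Line 1 (J-294, Fenena, 12,216 kg, ¥2,238,948.48):
Code J-294 is under a tariff-rate quota (threshold 4,891 kg). In-quota: 4,891 kg at 1.5%; over-quota: 7,325 kg at 30.5%.
Pro-rata value split: in-quota = ¥2,238,948.48 × 4,891/12,216 = ¥896,422.48; over-quota = ¥2,238,948.48 − ¥896,422.48 = ¥1,342,526.00.
In-quota duty = ¥896,422.48 × 1.5% = ¥13,446.34. Over-quota duty = ¥1,342,526.00 × 30.5% = ¥409,470.43.
Line duty = ¥13,446.34 + ¥409,470.43 = ¥422,916.77.
Line 2 (M-249, Galmark, 3,612 units, ¥334,398.96):
Base rate for M-249 is ¥5.09/unit.
Duty = 3,612 × ¥5.09 = ¥18,385.08.
Line 3 (F-854, Meron, 2,702 kg, ¥573,742.68):
Base rate for F-854 is 34%.
The additional-duty order on F-854 targets Galmark, not Meron; it does not apply.
Duty = ¥573,742.68 × 34% = ¥195,072.51.
Line 4 (C-508, Galmark, 2,330 kg, ¥461,712.80):
Base rate for C-508 is 8.5%.
C-508 has an FTA preferential rate, but origin Galmark is not Fenena; base rate stands.
Additional duty on C-508 from Galmark: +10.4%. Applied ad valorem rate: 8.5% + 10.4% = 18.9%.
Duty = ¥461,712.80 × 18.9% = ¥87,263.72.
Total = ¥422,916.77 + ¥18,385.08 + ¥195,072.51 + ¥87,263.72 = ¥723,638.08.

¥723,638.08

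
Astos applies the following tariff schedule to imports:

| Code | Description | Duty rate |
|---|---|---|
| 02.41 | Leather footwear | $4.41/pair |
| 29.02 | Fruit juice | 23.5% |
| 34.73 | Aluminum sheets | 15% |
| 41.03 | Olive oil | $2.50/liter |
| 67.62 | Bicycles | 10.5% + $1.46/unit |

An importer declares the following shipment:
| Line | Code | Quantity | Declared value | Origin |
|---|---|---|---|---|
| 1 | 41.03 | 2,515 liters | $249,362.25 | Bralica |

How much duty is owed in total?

$6,287.50

Line 1 (41.03, Bralica, 2,515 liters, $249,362.25):
Base rate for 41.03 is $2.50/liter.
Duty = 2,515 × $2.50 = $6,287.50.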